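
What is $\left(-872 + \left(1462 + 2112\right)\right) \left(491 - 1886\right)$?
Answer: $-3769290$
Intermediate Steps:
$\left(-872 + \left(1462 + 2112\right)\right) \left(491 - 1886\right) = \left(-872 + 3574\right) \left(-1395\right) = 2702 \left(-1395\right) = -3769290$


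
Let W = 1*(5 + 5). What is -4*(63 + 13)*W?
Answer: -3040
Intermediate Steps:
W = 10 (W = 1*10 = 10)
-4*(63 + 13)*W = -4*(63 + 13)*10 = -304*10 = -4*760 = -3040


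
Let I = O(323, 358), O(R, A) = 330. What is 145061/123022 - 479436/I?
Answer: -9822217577/6766210 ≈ -1451.7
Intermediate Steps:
I = 330
145061/123022 - 479436/I = 145061/123022 - 479436/330 = 145061*(1/123022) - 479436*1/330 = 145061/123022 - 79906/55 = -9822217577/6766210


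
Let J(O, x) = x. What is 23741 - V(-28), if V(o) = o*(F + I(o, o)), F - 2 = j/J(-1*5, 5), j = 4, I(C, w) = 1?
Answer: 119237/5 ≈ 23847.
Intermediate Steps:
F = 14/5 (F = 2 + 4/5 = 14/5 ≈ 2.8000)
V(o) = 19*o/5 (V(o) = o*(14/5 + 1) = o*(19/5) = 19*o/5)
23741 - V(-28) = 23741 - 19*(-28)/5 = 23741 - 1*(-532/5) = 23741 + 532/5 = 119237/5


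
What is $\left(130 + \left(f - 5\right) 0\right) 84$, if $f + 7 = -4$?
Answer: $10920$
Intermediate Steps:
$f = -11$ ($f = -7 - 4 = -11$)
$\left(130 + \left(f - 5\right) 0\right) 84 = \left(130 + \left(-11 - 5\right) 0\right) 84 = \left(130 - 0\right) 84 = \left(130 + 0\right) 84 = 130 \cdot 84 = 10920$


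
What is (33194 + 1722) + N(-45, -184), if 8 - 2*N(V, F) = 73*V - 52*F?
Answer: 63557/2 ≈ 31779.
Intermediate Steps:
N(V, F) = 4 + 26*F - 73*V/2 (N(V, F) = 4 - (73*V - 52*F)/2 = 4 - (-52*F + 73*V)/2 = 4 + (26*F - 73*V/2) = 4 + 26*F - 73*V/2)
(33194 + 1722) + N(-45, -184) = (33194 + 1722) + (4 + 26*(-184) - 73/2*(-45)) = 34916 + (4 - 4784 + 3285/2) = 34916 - 6275/2 = 63557/2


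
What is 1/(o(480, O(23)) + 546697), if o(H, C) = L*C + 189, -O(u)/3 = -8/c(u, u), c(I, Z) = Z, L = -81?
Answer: 23/12576434 ≈ 1.8288e-6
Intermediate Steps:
O(u) = 24/u (O(u) = -(-24)/u = 24/u)
o(H, C) = 189 - 81*C (o(H, C) = -81*C + 189 = 189 - 81*C)
1/(o(480, O(23)) + 546697) = 1/((189 - 1944/23) + 546697) = 1/(2403/23 + 546697) = 1/(12576434/23) = 23/12576434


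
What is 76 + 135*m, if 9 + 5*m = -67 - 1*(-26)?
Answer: -1274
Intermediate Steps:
m = -10 (m = -9/5 + (-67 - 1*(-26))/5 = -9/5 + (-67 + 26)/5 = -9/5 + (⅕)*(-41) = -9/5 - 41/5 = -10)
76 + 135*m = 76 + 135*(-10) = 76 - 1350 = -1274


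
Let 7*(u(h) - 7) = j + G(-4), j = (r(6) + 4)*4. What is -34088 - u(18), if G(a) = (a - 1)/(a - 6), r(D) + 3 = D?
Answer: -477387/14 ≈ -34099.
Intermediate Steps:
r(D) = -3 + D
j = 28 (j = ((-3 + 6) + 4)*4 = (3 + 4)*4 = 7*4 = 28)
G(a) = (-1 + a)/(-6 + a)
u(h) = 155/14 (u(h) = 7 + (28 + (-1 - 4)/(-6 - 4))/7 = 7 + (28 - 5/(-10))/7 = 7 + (28 - 1/10*(-5))/7 = 7 + (28 + 1/2)/7 = 7 + (1/7)*(57/2) = 7 + 57/14 = 155/14)
-34088 - u(18) = -34088 - 1*155/14 = -34088 - 155/14 = -477387/14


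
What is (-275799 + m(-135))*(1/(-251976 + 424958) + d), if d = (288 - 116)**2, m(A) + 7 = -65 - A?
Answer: -705539419549452/86491 ≈ -8.1574e+9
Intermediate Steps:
m(A) = -72 - A (m(A) = -7 + (-65 - A) = -72 - A)
d = 29584 (d = 172**2 = 29584)
(-275799 + m(-135))*(1/(-251976 + 424958) + d) = (-275799 + (-72 - 1*(-135)))*(1/(-251976 + 424958) + 29584) = (-275799 + (-72 + 135))*(1/172982 + 29584) = (-275799 + 63)*(1/172982 + 29584) = -275736*5117499489/172982 = -705539419549452/86491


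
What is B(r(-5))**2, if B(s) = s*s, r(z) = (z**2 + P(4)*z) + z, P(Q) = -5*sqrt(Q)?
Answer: 24010000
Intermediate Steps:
r(z) = z**2 - 9*z (r(z) = (z**2 + (-5*sqrt(4))*z) + z = (z**2 + (-5*2)*z) + z = (z**2 - 10*z) + z = z**2 - 9*z)
B(s) = s**2
B(r(-5))**2 = ((-5*(-9 - 5))**2)**2 = ((-5*(-14))**2)**2 = (70**2)**2 = 4900**2 = 24010000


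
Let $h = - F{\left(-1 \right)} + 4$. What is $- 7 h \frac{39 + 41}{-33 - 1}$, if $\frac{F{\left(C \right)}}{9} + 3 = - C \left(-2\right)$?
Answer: $\frac{13720}{17} \approx 807.06$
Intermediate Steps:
$F{\left(C \right)} = -27 + 18 C$ ($F{\left(C \right)} = -27 + 9 - C \left(-2\right) = -27 + 9 \cdot 2 C = -27 + 18 C$)
$h = 49$ ($h = - (-27 + 18 \left(-1\right)) + 4 = - (-27 - 18) + 4 = \left(-1\right) \left(-45\right) + 4 = 45 + 4 = 49$)
$- 7 h \frac{39 + 41}{-33 - 1} = - 7 \cdot 49 \frac{39 + 41}{-33 - 1} = - 7 \cdot 49 \frac{80}{-34} = - 7 \cdot 49 \cdot 80 \left(- \frac{1}{34}\right) = - 7 \cdot 49 \left(- \frac{40}{17}\right) = \left(-7\right) \left(- \frac{1960}{17}\right) = \frac{13720}{17}$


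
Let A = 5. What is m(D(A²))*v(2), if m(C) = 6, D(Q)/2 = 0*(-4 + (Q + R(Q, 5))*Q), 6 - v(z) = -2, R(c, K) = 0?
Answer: 48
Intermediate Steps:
v(z) = 8 (v(z) = 6 - 1*(-2) = 6 + 2 = 8)
D(Q) = 0 (D(Q) = 2*(0*(-4 + (Q + 0)*Q)) = 2*(0*(-4 + Q*Q)) = 2*(0*(-4 + Q²)) = 2*0 = 0)
m(D(A²))*v(2) = 6*8 = 48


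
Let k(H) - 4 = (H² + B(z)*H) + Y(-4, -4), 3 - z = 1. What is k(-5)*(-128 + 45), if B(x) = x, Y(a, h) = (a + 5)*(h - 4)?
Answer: -913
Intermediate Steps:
Y(a, h) = (-4 + h)*(5 + a) (Y(a, h) = (5 + a)*(-4 + h) = (-4 + h)*(5 + a))
z = 2 (z = 3 - 1*1 = 3 - 1 = 2)
k(H) = -4 + H² + 2*H (k(H) = 4 + ((H² + 2*H) + (-20 - 4*(-4) + 5*(-4) - 4*(-4))) = 4 + ((H² + 2*H) + (-20 + 16 - 20 + 16)) = 4 + ((H² + 2*H) - 8) = 4 + (-8 + H² + 2*H) = -4 + H² + 2*H)
k(-5)*(-128 + 45) = (-4 + (-5)² + 2*(-5))*(-128 + 45) = (-4 + 25 - 10)*(-83) = 11*(-83) = -913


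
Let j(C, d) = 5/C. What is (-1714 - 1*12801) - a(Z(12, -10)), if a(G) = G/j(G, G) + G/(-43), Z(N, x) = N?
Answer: -3126857/215 ≈ -14544.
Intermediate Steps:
a(G) = -G/43 + G**2/5 (a(G) = G/((5/G)) + G/(-43) = G*(G/5) + G*(-1/43) = G**2/5 - G/43 = -G/43 + G**2/5)
(-1714 - 1*12801) - a(Z(12, -10)) = (-1714 - 1*12801) - 12*(-5 + 43*12)/215 = (-1714 - 12801) - 12*(-5 + 516)/215 = -14515 - 12*511/215 = -14515 - 1*6132/215 = -14515 - 6132/215 = -3126857/215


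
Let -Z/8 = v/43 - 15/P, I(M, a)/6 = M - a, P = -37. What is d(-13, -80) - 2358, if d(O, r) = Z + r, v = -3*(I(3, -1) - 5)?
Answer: -3867146/1591 ≈ -2430.6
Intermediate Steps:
I(M, a) = -6*a + 6*M (I(M, a) = 6*(M - a) = -6*a + 6*M)
v = -57 (v = -3*((-6*(-1) + 6*3) - 5) = -3*((6 + 18) - 5) = -3*(24 - 5) = -3*19 = -57)
Z = 11712/1591 (Z = -8*(-57/43 - 15/(-37)) = -8*(-57*1/43 - 15*(-1/37)) = -8*(-57/43 + 15/37) = -8*(-1464/1591) = 11712/1591 ≈ 7.3614)
d(O, r) = 11712/1591 + r
d(-13, -80) - 2358 = (11712/1591 - 80) - 2358 = -115568/1591 - 2358 = -3867146/1591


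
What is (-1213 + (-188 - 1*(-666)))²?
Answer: 540225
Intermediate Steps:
(-1213 + (-188 - 1*(-666)))² = (-1213 + (-188 + 666))² = (-1213 + 478)² = (-735)² = 540225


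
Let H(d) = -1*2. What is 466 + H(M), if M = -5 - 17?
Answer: 464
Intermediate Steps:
M = -22
H(d) = -2
466 + H(M) = 466 - 2 = 464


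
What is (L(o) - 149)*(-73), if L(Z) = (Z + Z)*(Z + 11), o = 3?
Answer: 4745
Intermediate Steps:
L(Z) = 2*Z*(11 + Z) (L(Z) = (2*Z)*(11 + Z) = 2*Z*(11 + Z))
(L(o) - 149)*(-73) = (2*3*(11 + 3) - 149)*(-73) = (2*3*14 - 149)*(-73) = (84 - 149)*(-73) = -65*(-73) = 4745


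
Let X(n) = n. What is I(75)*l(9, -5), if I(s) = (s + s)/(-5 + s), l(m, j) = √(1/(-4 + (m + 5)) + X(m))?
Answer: 3*√910/14 ≈ 6.4642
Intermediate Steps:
l(m, j) = √(m + 1/(1 + m)) (l(m, j) = √(1/(-4 + (m + 5)) + m) = √(1/(-4 + (5 + m)) + m) = √(1/(1 + m) + m) = √(m + 1/(1 + m)))
I(s) = 2*s/(-5 + s) (I(s) = (2*s)/(-5 + s) = 2*s/(-5 + s))
I(75)*l(9, -5) = (2*75/(-5 + 75))*√((1 + 9*(1 + 9))/(1 + 9)) = (2*75/70)*√((1 + 9*10)/10) = (2*75*(1/70))*√((1 + 90)/10) = 15*√((⅒)*91)/7 = 15*√(91/10)/7 = 15*(√910/10)/7 = 3*√910/14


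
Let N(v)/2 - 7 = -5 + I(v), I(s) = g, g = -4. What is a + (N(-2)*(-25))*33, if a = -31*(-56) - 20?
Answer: 5016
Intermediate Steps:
I(s) = -4
a = 1716 (a = 1736 - 20 = 1716)
N(v) = -4 (N(v) = 14 + 2*(-5 - 4) = 14 + 2*(-9) = 14 - 18 = -4)
a + (N(-2)*(-25))*33 = 1716 - 4*(-25)*33 = 1716 + 100*33 = 1716 + 3300 = 5016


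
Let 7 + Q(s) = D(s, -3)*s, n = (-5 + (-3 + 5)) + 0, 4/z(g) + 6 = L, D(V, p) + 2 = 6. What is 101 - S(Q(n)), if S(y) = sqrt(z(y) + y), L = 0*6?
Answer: 101 - I*sqrt(177)/3 ≈ 101.0 - 4.4347*I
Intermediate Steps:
D(V, p) = 4 (D(V, p) = -2 + 6 = 4)
L = 0
z(g) = -2/3 (z(g) = 4/(-6 + 0) = 4/(-6) = 4*(-1/6) = -2/3)
n = -3 (n = (-5 + 2) + 0 = -3 + 0 = -3)
Q(s) = -7 + 4*s
S(y) = sqrt(-2/3 + y)
101 - S(Q(n)) = 101 - sqrt(-6 + 9*(-7 + 4*(-3)))/3 = 101 - sqrt(-6 + 9*(-7 - 12))/3 = 101 - sqrt(-6 + 9*(-19))/3 = 101 - sqrt(-6 - 171)/3 = 101 - sqrt(-177)/3 = 101 - I*sqrt(177)/3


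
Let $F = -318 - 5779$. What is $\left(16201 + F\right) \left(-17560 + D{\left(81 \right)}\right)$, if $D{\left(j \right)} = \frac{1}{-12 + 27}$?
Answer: $- \frac{887127832}{5} \approx -1.7743 \cdot 10^{8}$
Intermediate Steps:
$D{\left(j \right)} = \frac{1}{15}$
$F = -6097$
$\left(16201 + F\right) \left(-17560 + D{\left(81 \right)}\right) = \left(16201 - 6097\right) \left(-17560 + \frac{1}{15}\right) = 10104 \left(- \frac{263399}{15}\right) = - \frac{887127832}{5}$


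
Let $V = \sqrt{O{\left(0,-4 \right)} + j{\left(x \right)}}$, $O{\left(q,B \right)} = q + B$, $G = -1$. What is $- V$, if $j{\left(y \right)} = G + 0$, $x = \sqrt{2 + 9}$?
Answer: $- i \sqrt{5} \approx - 2.2361 i$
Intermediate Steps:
$x = \sqrt{11} \approx 3.3166$
$O{\left(q,B \right)} = B + q$
$j{\left(y \right)} = -1$ ($j{\left(y \right)} = -1 + 0 = -1$)
$V = i \sqrt{5}$ ($V = \sqrt{\left(-4 + 0\right) - 1} = \sqrt{-4 - 1} = \sqrt{-5} = i \sqrt{5} \approx 2.2361 i$)
$- V = - i \sqrt{5}$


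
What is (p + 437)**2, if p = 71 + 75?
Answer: 339889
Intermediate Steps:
p = 146
(p + 437)**2 = (146 + 437)**2 = 583**2 = 339889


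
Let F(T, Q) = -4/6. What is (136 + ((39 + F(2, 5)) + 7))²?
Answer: 295936/9 ≈ 32882.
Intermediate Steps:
F(T, Q) = -⅔ (F(T, Q) = -4*⅙ = -⅔)
(136 + ((39 + F(2, 5)) + 7))² = (136 + ((39 - ⅔) + 7))² = (136 + (115/3 + 7))² = (136 + 136/3)² = (544/3)² = 295936/9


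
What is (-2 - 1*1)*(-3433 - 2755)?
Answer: 18564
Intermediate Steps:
(-2 - 1*1)*(-3433 - 2755) = (-2 - 1)*(-6188) = -3*(-6188) = 18564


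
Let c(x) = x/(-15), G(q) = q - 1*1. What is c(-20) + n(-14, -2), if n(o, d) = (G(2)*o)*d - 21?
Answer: 25/3 ≈ 8.3333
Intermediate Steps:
G(q) = -1 + q (G(q) = q - 1 = -1 + q)
n(o, d) = -21 + d*o (n(o, d) = ((-1 + 2)*o)*d - 21 = (1*o)*d - 21 = o*d - 21 = d*o - 21 = -21 + d*o)
c(x) = -x/15 (c(x) = x*(-1/15) = -x/15)
c(-20) + n(-14, -2) = -1/15*(-20) + (-21 - 2*(-14)) = 4/3 + (-21 + 28) = 4/3 + 7 = 25/3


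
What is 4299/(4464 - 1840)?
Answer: 4299/2624 ≈ 1.6383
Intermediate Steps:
4299/(4464 - 1840) = 4299/2624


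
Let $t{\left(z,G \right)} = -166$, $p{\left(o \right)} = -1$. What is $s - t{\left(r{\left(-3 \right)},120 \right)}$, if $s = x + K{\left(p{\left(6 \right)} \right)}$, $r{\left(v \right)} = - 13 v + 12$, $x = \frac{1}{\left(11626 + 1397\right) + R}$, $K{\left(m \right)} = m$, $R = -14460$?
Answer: $\frac{237104}{1437} \approx 165.0$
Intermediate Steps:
$x = - \frac{1}{1437}$ ($x = \frac{1}{\left(11626 + 1397\right) - 14460} = \frac{1}{13023 - 14460} = \frac{1}{-1437} = - \frac{1}{1437} \approx -0.00069589$)
$r{\left(v \right)} = 12 - 13 v$
$s = - \frac{1438}{1437}$ ($s = - \frac{1}{1437} - 1 = - \frac{1438}{1437} \approx -1.0007$)
$s - t{\left(r{\left(-3 \right)},120 \right)} = - \frac{1438}{1437} - -166 = - \frac{1438}{1437} + 166 = \frac{237104}{1437}$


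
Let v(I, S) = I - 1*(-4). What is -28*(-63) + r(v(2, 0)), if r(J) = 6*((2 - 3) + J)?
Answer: 1794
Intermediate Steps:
v(I, S) = 4 + I (v(I, S) = I + 4 = 4 + I)
r(J) = -6 + 6*J (r(J) = 6*(-1 + J) = -6 + 6*J)
-28*(-63) + r(v(2, 0)) = -28*(-63) + (-6 + 6*(4 + 2)) = 1764 + (-6 + 6*6) = 1764 + (-6 + 36) = 1764 + 30 = 1794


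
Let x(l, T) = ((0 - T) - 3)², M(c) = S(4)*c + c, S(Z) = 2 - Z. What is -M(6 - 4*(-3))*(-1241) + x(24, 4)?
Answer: -22289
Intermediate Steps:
M(c) = -c (M(c) = (2 - 1*4)*c + c = (2 - 4)*c + c = -2*c + c = -c)
x(l, T) = (-3 - T)² (x(l, T) = (-T - 3)² = (-3 - T)²)
-M(6 - 4*(-3))*(-1241) + x(24, 4) = -(-1)*(6 - 4*(-3))*(-1241) + (3 + 4)² = -(-1)*(6 + 12)*(-1241) + 7² = -(-1)*18*(-1241) + 49 = -1*(-18)*(-1241) + 49 = 18*(-1241) + 49 = -22338 + 49 = -22289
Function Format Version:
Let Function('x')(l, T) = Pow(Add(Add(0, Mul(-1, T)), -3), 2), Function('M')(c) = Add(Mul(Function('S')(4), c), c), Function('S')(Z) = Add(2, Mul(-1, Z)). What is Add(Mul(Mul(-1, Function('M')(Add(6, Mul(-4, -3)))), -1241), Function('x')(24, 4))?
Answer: -22289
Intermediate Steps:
Function('M')(c) = Mul(-1, c) (Function('M')(c) = Add(Mul(Add(2, Mul(-1, 4)), c), c) = Add(Mul(Add(2, -4), c), c) = Add(Mul(-2, c), c) = Mul(-1, c))
Function('x')(l, T) = Pow(Add(-3, Mul(-1, T)), 2) (Function('x')(l, T) = Pow(Add(Mul(-1, T), -3), 2) = Pow(Add(-3, Mul(-1, T)), 2))
Add(Mul(Mul(-1, Function('M')(Add(6, Mul(-4, -3)))), -1241), Function('x')(24, 4)) = Add(Mul(Mul(-1, Mul(-1, Add(6, Mul(-4, -3)))), -1241), Pow(Add(3, 4), 2)) = Add(Mul(Mul(-1, Mul(-1, Add(6, 12))), -1241), Pow(7, 2)) = Add(Mul(Mul(-1, Mul(-1, 18)), -1241), 49) = Add(Mul(Mul(-1, -18), -1241), 49) = Add(Mul(18, -1241), 49) = Add(-22338, 49) = -22289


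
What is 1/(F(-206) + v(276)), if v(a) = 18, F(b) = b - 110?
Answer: -1/298 ≈ -0.0033557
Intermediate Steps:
F(b) = -110 + b
1/(F(-206) + v(276)) = 1/((-110 - 206) + 18) = 1/(-316 + 18) = 1/(-298) = -1/298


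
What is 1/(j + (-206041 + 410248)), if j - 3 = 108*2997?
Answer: 1/527886 ≈ 1.8943e-6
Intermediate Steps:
j = 323679 (j = 3 + 108*2997 = 3 + 323676 = 323679)
1/(j + (-206041 + 410248)) = 1/(323679 + (-206041 + 410248)) = 1/(323679 + 204207) = 1/527886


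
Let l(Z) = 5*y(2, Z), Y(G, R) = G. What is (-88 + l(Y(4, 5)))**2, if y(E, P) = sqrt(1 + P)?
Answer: 7869 - 880*sqrt(5) ≈ 5901.3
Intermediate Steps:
l(Z) = 5*sqrt(1 + Z)
(-88 + l(Y(4, 5)))**2 = (-88 + 5*sqrt(1 + 4))**2 = (-88 + 5*sqrt(5))**2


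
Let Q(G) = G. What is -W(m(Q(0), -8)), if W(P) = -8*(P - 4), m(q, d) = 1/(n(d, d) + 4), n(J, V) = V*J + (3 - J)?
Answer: -2520/79 ≈ -31.899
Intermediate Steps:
n(J, V) = 3 - J + J*V (n(J, V) = J*V + (3 - J) = 3 - J + J*V)
m(q, d) = 1/(7 + d**2 - d) (m(q, d) = 1/((3 - d + d*d) + 4) = 1/((3 - d + d**2) + 4) = 1/((3 + d**2 - d) + 4) = 1/(7 + d**2 - d))
W(P) = 32 - 8*P (W(P) = -8*(-4 + P) = 32 - 8*P)
-W(m(Q(0), -8)) = -(32 - 8/(7 + (-8)**2 - 1*(-8))) = -(32 - 8/(7 + 64 + 8)) = -(32 - 8/79) = -1*2520/79 = -2520/79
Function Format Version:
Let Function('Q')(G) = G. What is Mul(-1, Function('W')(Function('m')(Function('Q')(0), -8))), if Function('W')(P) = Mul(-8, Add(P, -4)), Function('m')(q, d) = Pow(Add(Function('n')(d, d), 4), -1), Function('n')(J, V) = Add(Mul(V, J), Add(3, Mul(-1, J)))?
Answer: Rational(-2520, 79) ≈ -31.899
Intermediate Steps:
Function('n')(J, V) = Add(3, Mul(-1, J), Mul(J, V)) (Function('n')(J, V) = Add(Mul(J, V), Add(3, Mul(-1, J))) = Add(3, Mul(-1, J), Mul(J, V)))
Function('m')(q, d) = Pow(Add(7, Pow(d, 2), Mul(-1, d)), -1) (Function('m')(q, d) = Pow(Add(Add(3, Mul(-1, d), Mul(d, d)), 4), -1) = Pow(Add(Add(3, Mul(-1, d), Pow(d, 2)), 4), -1) = Pow(Add(Add(3, Pow(d, 2), Mul(-1, d)), 4), -1) = Pow(Add(7, Pow(d, 2), Mul(-1, d)), -1))
Function('W')(P) = Add(32, Mul(-8, P)) (Function('W')(P) = Mul(-8, Add(-4, P)) = Add(32, Mul(-8, P)))
Mul(-1, Function('W')(Function('m')(Function('Q')(0), -8))) = Mul(-1, Add(32, Mul(-8, Pow(Add(7, Pow(-8, 2), Mul(-1, -8)), -1)))) = Mul(-1, Add(32, Mul(-8, Pow(Add(7, 64, 8), -1)))) = Mul(-1, Add(32, Mul(-8, Pow(79, -1)))) = Mul(-1, Add(32, Mul(-8, Rational(1, 79)))) = Mul(-1, Add(32, Rational(-8, 79))) = Mul(-1, Rational(2520, 79)) = Rational(-2520, 79)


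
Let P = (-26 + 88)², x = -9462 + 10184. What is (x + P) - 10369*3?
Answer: -26541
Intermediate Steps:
x = 722
P = 3844 (P = 62² = 3844)
(x + P) - 10369*3 = (722 + 3844) - 10369*3 = 4566 - 31107 = -26541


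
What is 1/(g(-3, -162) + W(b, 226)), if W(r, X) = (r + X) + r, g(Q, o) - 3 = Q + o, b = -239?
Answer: -1/414 ≈ -0.0024155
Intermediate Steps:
g(Q, o) = 3 + Q + o (g(Q, o) = 3 + (Q + o) = 3 + Q + o)
W(r, X) = X + 2*r (W(r, X) = (X + r) + r = X + 2*r)
1/(g(-3, -162) + W(b, 226)) = 1/((3 - 3 - 162) + (226 + 2*(-239))) = 1/(-162 + (226 - 478)) = 1/(-162 - 252) = 1/(-414) = -1/414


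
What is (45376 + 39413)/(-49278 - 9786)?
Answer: -28263/19688 ≈ -1.4355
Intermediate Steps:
(45376 + 39413)/(-49278 - 9786) = 84789/(-59064) = 84789*(-1/59064) = -28263/19688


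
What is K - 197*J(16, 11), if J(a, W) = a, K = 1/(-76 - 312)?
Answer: -1222977/388 ≈ -3152.0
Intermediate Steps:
K = -1/388 (K = 1/(-388) = -1/388 ≈ -0.0025773)
K - 197*J(16, 11) = -1/388 - 197*16 = -1/388 - 3152 = -1222977/388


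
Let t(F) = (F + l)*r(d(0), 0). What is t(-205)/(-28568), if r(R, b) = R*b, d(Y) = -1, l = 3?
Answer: 0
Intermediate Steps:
t(F) = 0 (t(F) = (F + 3)*(-1*0) = (3 + F)*0 = 0)
t(-205)/(-28568) = 0/(-28568) = 0*(-1/28568) = 0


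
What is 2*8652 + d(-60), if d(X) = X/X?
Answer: 17305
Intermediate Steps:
d(X) = 1
2*8652 + d(-60) = 2*8652 + 1 = 17304 + 1 = 17305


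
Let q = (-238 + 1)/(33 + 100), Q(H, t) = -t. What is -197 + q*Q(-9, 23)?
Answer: -20750/133 ≈ -156.02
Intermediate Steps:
q = -237/133 ≈ -1.7820
-197 + q*Q(-9, 23) = -197 - (-237)*23/133 = -197 - 237/133*(-23) = -197 + 5451/133 = -20750/133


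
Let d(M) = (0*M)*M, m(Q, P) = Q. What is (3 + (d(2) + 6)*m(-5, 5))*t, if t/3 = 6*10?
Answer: -4860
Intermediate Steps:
t = 180 (t = 3*(6*10) = 3*60 = 180)
d(M) = 0 (d(M) = 0*M = 0)
(3 + (d(2) + 6)*m(-5, 5))*t = (3 + (0 + 6)*(-5))*180 = (3 + 6*(-5))*180 = (3 - 30)*180 = -27*180 = -4860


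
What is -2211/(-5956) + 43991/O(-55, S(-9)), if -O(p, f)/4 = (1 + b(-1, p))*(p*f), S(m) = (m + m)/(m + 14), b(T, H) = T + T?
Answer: 65940377/1179288 ≈ 55.915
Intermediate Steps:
b(T, H) = 2*T
S(m) = 2*m/(14 + m) (S(m) = (2*m)/(14 + m) = 2*m/(14 + m))
O(p, f) = 4*f*p (O(p, f) = -4*(1 + 2*(-1))*p*f = -4*(1 - 2)*f*p = -(-4)*f*p = 4*f*p)
-2211/(-5956) + 43991/O(-55, S(-9)) = -2211/(-5956) + 43991/((4*(2*(-9)/(14 - 9))*(-55))) = -2211*(-1/5956) + 43991/((4*(2*(-9)/5)*(-55))) = 2211/5956 + 43991/((4*(2*(-9)*(⅕))*(-55))) = 2211/5956 + 43991/((4*(-18/5)*(-55))) = 2211/5956 + 43991/792 = 65940377/1179288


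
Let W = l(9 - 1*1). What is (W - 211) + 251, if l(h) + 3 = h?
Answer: 45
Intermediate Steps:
l(h) = -3 + h
W = 5 (W = -3 + (9 - 1*1) = -3 + (9 - 1) = -3 + 8 = 5)
(W - 211) + 251 = (5 - 211) + 251 = -206 + 251 = 45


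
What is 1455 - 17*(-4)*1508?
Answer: 103999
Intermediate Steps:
1455 - 17*(-4)*1508 = 1455 + 68*1508 = 1455 + 102544 = 103999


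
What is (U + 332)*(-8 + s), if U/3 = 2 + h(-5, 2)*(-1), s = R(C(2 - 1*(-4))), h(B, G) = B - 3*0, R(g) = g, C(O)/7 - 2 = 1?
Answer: 4589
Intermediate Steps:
C(O) = 21 (C(O) = 14 + 7*1 = 14 + 7 = 21)
h(B, G) = B (h(B, G) = B + 0 = B)
s = 21
U = 21 (U = 3*(2 - 5*(-1)) = 3*(2 + 5) = 3*7 = 21)
(U + 332)*(-8 + s) = (21 + 332)*(-8 + 21) = 353*13 = 4589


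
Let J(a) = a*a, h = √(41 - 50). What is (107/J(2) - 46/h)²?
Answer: 69185/144 + 2461*I/3 ≈ 480.45 + 820.33*I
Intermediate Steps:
h = 3*I (h = √(-9) = 3*I ≈ 3.0*I)
J(a) = a²
(107/J(2) - 46/h)² = (107/(2²) - 46*(-I/3))² = (107/4 - (-46)*I/3)² = (107*(¼) + 46*I/3)² = (107/4 + 46*I/3)²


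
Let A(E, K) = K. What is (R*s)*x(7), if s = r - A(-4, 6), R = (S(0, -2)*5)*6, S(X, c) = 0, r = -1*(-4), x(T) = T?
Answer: 0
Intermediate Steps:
r = 4
R = 0 (R = (0*5)*6 = 0*6 = 0)
s = -2 (s = 4 - 1*6 = 4 - 6 = -2)
(R*s)*x(7) = (0*(-2))*7 = 0*7 = 0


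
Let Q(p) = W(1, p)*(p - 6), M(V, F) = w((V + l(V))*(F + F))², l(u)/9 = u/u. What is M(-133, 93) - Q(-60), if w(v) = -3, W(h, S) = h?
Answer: 75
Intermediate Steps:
l(u) = 9 (l(u) = 9*(u/u) = 9*1 = 9)
M(V, F) = 9 (M(V, F) = (-3)² = 9)
Q(p) = -6 + p (Q(p) = 1*(p - 6) = 1*(-6 + p) = -6 + p)
M(-133, 93) - Q(-60) = 9 - (-6 - 60) = 9 - 1*(-66) = 9 + 66 = 75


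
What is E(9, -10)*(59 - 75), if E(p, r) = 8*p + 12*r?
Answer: 768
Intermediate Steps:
E(9, -10)*(59 - 75) = (8*9 + 12*(-10))*(59 - 75) = (72 - 120)*(-16) = -48*(-16) = 768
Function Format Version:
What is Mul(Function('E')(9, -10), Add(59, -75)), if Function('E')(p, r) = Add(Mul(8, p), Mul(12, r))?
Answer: 768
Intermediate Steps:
Mul(Function('E')(9, -10), Add(59, -75)) = Mul(Add(Mul(8, 9), Mul(12, -10)), Add(59, -75)) = Mul(Add(72, -120), -16) = Mul(-48, -16) = 768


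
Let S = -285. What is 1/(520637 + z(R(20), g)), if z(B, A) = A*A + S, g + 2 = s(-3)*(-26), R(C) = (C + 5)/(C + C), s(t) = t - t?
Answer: 1/520356 ≈ 1.9218e-6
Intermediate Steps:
s(t) = 0
R(C) = (5 + C)/(2*C) (R(C) = (5 + C)/((2*C)) = (5 + C)*(1/(2*C)) = (5 + C)/(2*C))
g = -2 (g = -2 + 0*(-26) = -2 + 0 = -2)
z(B, A) = -285 + A² (z(B, A) = A*A - 285 = A² - 285 = -285 + A²)
1/(520637 + z(R(20), g)) = 1/(520637 + (-285 + (-2)²)) = 1/(520637 + (-285 + 4)) = 1/(520637 - 281) = 1/520356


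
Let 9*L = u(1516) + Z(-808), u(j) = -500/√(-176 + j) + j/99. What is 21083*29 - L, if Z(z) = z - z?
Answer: 544762121/891 + 50*√335/603 ≈ 6.1141e+5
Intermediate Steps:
Z(z) = 0
u(j) = -500/√(-176 + j) + j/99 (u(j) = -500/√(-176 + j) + j*(1/99) = -500/√(-176 + j) + j/99)
L = 1516/891 - 50*√335/603 (L = ((-500/√(-176 + 1516) + (1/99)*1516) + 0)/9 = ((-50*√335/67 + 1516/99) + 0)/9 = ((1516/99 - 50*√335/67) + 0)/9 = (1516/99 - 50*√335/67)/9 = 1516/891 - 50*√335/603 ≈ 0.18380)
21083*29 - L = 21083*29 - (1516/891 - 50*√335/603) = 611407 + (-1516/891 + 50*√335/603) = 544762121/891 + 50*√335/603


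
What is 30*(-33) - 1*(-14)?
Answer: -976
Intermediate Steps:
30*(-33) - 1*(-14) = -990 + 14 = -976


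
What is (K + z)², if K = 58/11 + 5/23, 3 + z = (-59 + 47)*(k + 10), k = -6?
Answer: 132572196/64009 ≈ 2071.1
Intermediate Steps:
z = -51 (z = -3 + (-59 + 47)*(-6 + 10) = -3 - 12*4 = -3 - 48 = -51)
K = 1389/253 (K = 58*(1/11) + 5*(1/23) = 58/11 + 5/23 = 1389/253 ≈ 5.4901)
(K + z)² = (1389/253 - 51)² = (-11514/253)² = 132572196/64009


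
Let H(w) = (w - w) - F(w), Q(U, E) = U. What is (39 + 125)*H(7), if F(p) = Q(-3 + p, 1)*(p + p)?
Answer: -9184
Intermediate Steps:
F(p) = 2*p*(-3 + p) (F(p) = (-3 + p)*(p + p) = (-3 + p)*(2*p) = 2*p*(-3 + p))
H(w) = -2*w*(-3 + w) (H(w) = (w - w) - 2*w*(-3 + w) = 0 - 2*w*(-3 + w) = -2*w*(-3 + w))
(39 + 125)*H(7) = (39 + 125)*(2*7*(3 - 1*7)) = 164*(2*7*(3 - 7)) = 164*(2*7*(-4)) = 164*(-56) = -9184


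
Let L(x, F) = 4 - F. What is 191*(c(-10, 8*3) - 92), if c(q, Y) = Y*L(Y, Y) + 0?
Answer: -109252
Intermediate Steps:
c(q, Y) = Y*(4 - Y) (c(q, Y) = Y*(4 - Y) + 0 = Y*(4 - Y))
191*(c(-10, 8*3) - 92) = 191*((8*3)*(4 - 8*3) - 92) = 191*(24*(4 - 1*24) - 92) = 191*(24*(4 - 24) - 92) = 191*(24*(-20) - 92) = 191*(-480 - 92) = 191*(-572) = -109252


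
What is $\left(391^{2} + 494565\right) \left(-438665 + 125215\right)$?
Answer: $-202941948700$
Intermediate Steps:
$\left(391^{2} + 494565\right) \left(-438665 + 125215\right) = \left(152881 + 494565\right) \left(-313450\right) = 647446 \left(-313450\right) = -202941948700$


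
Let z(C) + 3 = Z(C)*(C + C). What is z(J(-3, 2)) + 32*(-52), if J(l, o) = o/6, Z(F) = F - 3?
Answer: -15019/9 ≈ -1668.8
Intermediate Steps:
Z(F) = -3 + F
J(l, o) = o/6 (J(l, o) = o*(⅙) = o/6)
z(C) = -3 + 2*C*(-3 + C) (z(C) = -3 + (-3 + C)*(C + C) = -3 + (-3 + C)*(2*C) = -3 + 2*C*(-3 + C))
z(J(-3, 2)) + 32*(-52) = (-3 + 2*((⅙)*2)*(-3 + (⅙)*2)) + 32*(-52) = (-3 + 2*(⅓)*(-3 + ⅓)) - 1664 = (-3 + 2*(⅓)*(-8/3)) - 1664 = (-3 - 16/9) - 1664 = -43/9 - 1664 = -15019/9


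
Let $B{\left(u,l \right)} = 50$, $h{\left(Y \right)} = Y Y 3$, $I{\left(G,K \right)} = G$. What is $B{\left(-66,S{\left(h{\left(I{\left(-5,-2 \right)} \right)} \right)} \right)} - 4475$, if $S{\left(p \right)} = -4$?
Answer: $-4425$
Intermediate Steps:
$h{\left(Y \right)} = 3 Y^{2}$ ($h{\left(Y \right)} = Y^{2} \cdot 3 = 3 Y^{2}$)
$B{\left(-66,S{\left(h{\left(I{\left(-5,-2 \right)} \right)} \right)} \right)} - 4475 = 50 - 4475 = -4425$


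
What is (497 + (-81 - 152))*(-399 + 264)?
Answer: -35640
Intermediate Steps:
(497 + (-81 - 152))*(-399 + 264) = (497 - 233)*(-135) = 264*(-135) = -35640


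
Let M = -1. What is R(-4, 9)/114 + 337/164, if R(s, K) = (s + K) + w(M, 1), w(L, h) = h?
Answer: 6567/3116 ≈ 2.1075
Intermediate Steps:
R(s, K) = 1 + K + s (R(s, K) = (s + K) + 1 = (K + s) + 1 = 1 + K + s)
R(-4, 9)/114 + 337/164 = (1 + 9 - 4)/114 + 337/164 = 6*(1/114) + 337*(1/164) = 1/19 + 337/164 = 6567/3116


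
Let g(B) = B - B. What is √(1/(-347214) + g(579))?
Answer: I*√7086/49602 ≈ 0.0016971*I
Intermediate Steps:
g(B) = 0
√(1/(-347214) + g(579)) = √(1/(-347214) + 0) = √(-1/347214 + 0) = √(-1/347214) = I*√7086/49602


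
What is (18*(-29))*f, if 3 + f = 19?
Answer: -8352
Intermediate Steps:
f = 16 (f = -3 + 19 = 16)
(18*(-29))*f = (18*(-29))*16 = -522*16 = -8352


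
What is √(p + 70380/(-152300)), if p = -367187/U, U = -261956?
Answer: √402975755815/654890 ≈ 0.96933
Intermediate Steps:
p = 367187/261956 (p = -367187/(-261956) = -367187*(-1/261956) = 367187/261956 ≈ 1.4017)
√(p + 70380/(-152300)) = √(367187/261956 + 70380/(-152300)) = √(367187/261956 + 70380*(-1/152300)) = √(367187/261956 - 3519/7615) = √(1230667/1309780) = √402975755815/654890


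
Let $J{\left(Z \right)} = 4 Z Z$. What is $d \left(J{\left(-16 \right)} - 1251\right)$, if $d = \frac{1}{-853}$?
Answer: $\frac{227}{853} \approx 0.26612$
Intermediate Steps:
$J{\left(Z \right)} = 4 Z^{2}$
$d = - \frac{1}{853} \approx -0.0011723$
$d \left(J{\left(-16 \right)} - 1251\right) = - \frac{4 \left(-16\right)^{2} - 1251}{853} = - \frac{4 \cdot 256 - 1251}{853} = - \frac{1024 - 1251}{853} = \left(- \frac{1}{853}\right) \left(-227\right) = \frac{227}{853}$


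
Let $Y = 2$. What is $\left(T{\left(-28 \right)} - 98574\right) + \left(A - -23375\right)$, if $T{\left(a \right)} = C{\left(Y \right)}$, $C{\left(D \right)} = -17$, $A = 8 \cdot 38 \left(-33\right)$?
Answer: $-85248$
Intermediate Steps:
$A = -10032$ ($A = 304 \left(-33\right) = -10032$)
$T{\left(a \right)} = -17$
$\left(T{\left(-28 \right)} - 98574\right) + \left(A - -23375\right) = \left(-17 - 98574\right) - -13343 = -98591 + \left(-10032 + 23375\right) = -98591 + 13343 = -85248$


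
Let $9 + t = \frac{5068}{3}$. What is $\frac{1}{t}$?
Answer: $\frac{3}{5041} \approx 0.00059512$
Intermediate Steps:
$t = \frac{5041}{3}$ ($t = -9 + \frac{5068}{3} = \frac{5041}{3} \approx 1680.3$)
$\frac{1}{t} = \frac{1}{\frac{5041}{3}} = \frac{3}{5041}$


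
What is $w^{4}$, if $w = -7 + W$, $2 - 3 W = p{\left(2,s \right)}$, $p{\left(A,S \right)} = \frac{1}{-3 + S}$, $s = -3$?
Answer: $\frac{163047361}{104976} \approx 1553.2$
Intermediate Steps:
$W = \frac{13}{18}$ ($W = \frac{2}{3} - \frac{1}{3 \left(-3 - 3\right)} = \frac{2}{3} - \frac{1}{3 \left(-6\right)} = \frac{2}{3} - - \frac{1}{18} = \frac{2}{3} + \frac{1}{18} = \frac{13}{18} \approx 0.72222$)
$w = - \frac{113}{18}$ ($w = -7 + \frac{13}{18} = - \frac{113}{18} \approx -6.2778$)
$w^{4} = \left(- \frac{113}{18}\right)^{4} = \frac{163047361}{104976}$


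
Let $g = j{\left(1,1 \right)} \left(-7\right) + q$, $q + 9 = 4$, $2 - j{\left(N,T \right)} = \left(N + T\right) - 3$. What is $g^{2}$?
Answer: $676$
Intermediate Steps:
$j{\left(N,T \right)} = 5 - N - T$ ($j{\left(N,T \right)} = 2 - \left(\left(N + T\right) - 3\right) = 2 - \left(-3 + N + T\right) = 5 - N - T$)
$q = -5$ ($q = -9 + 4 = -5$)
$g = -26$ ($g = \left(5 - 1 - 1\right) \left(-7\right) - 5 = 3 \left(-7\right) - 5 = -21 - 5 = -26$)
$g^{2} = \left(-26\right)^{2} = 676$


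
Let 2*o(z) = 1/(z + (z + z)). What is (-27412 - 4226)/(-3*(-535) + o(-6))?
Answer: -1138968/57779 ≈ -19.712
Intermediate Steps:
o(z) = 1/(6*z) (o(z) = 1/(2*(z + (z + z))) = 1/(2*(z + 2*z)) = 1/(2*((3*z))) = (1/(3*z))/2 = 1/(6*z))
(-27412 - 4226)/(-3*(-535) + o(-6)) = (-27412 - 4226)/(-3*(-535) + (⅙)/(-6)) = -31638/(1605 + (⅙)*(-⅙)) = -31638/(1605 - 1/36) = -31638/57779/36 = -31638*36/57779 = -1138968/57779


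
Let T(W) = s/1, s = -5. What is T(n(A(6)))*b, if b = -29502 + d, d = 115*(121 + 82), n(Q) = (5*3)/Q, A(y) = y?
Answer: 30785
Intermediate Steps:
n(Q) = 15/Q
d = 23345 (d = 115*203 = 23345)
T(W) = -5 (T(W) = -5/1 = -5*1 = -5)
b = -6157 (b = -29502 + 23345 = -6157)
T(n(A(6)))*b = -5*(-6157) = 30785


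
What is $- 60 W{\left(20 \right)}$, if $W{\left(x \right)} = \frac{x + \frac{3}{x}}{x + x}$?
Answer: $- \frac{1209}{40} \approx -30.225$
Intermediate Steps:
$W{\left(x \right)} = \frac{x + \frac{3}{x}}{2 x}$
$- 60 W{\left(20 \right)} = - 60 \frac{3 + 20^{2}}{2 \cdot 400} = - 60 \cdot \frac{1}{2} \cdot \frac{1}{400} \left(3 + 400\right) = - 60 \cdot \frac{1}{2} \cdot \frac{1}{400} \cdot 403 = \left(-60\right) \frac{403}{800} = - \frac{1209}{40}$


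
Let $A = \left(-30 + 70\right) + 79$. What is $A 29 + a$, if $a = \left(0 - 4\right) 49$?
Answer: $3255$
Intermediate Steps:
$a = -196$ ($a = \left(-4\right) 49 = -196$)
$A = 119$ ($A = 40 + 79 = 119$)
$A 29 + a = 119 \cdot 29 - 196 = 3451 - 196 = 3255$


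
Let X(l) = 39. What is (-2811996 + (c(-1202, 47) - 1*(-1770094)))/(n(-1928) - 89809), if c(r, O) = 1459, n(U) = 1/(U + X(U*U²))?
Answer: 1965396827/169649202 ≈ 11.585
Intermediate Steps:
n(U) = 1/(39 + U) (n(U) = 1/(U + 39) = 1/(39 + U))
(-2811996 + (c(-1202, 47) - 1*(-1770094)))/(n(-1928) - 89809) = (-2811996 + (1459 - 1*(-1770094)))/(1/(39 - 1928) - 89809) = (-2811996 + (1459 + 1770094))/(1/(-1889) - 89809) = (-2811996 + 1771553)/(-1/1889 - 89809) = -1040443/(-169649202/1889) = -1040443*(-1889/169649202) = 1965396827/169649202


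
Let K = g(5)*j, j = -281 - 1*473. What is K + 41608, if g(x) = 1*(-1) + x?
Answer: 38592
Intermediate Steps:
j = -754 (j = -281 - 473 = -754)
g(x) = -1 + x
K = -3016 (K = (-1 + 5)*(-754) = 4*(-754) = -3016)
K + 41608 = -3016 + 41608 = 38592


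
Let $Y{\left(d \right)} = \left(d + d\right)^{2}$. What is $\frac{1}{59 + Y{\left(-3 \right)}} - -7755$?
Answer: $\frac{736726}{95} \approx 7755.0$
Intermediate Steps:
$Y{\left(d \right)} = 4 d^{2}$ ($Y{\left(d \right)} = \left(2 d\right)^{2} = 4 d^{2}$)
$\frac{1}{59 + Y{\left(-3 \right)}} - -7755 = \frac{1}{59 + 4 \left(-3\right)^{2}} - -7755 = \frac{1}{59 + 4 \cdot 9} + 7755 = \frac{1}{59 + 36} + 7755 = \frac{1}{95} + 7755 = \frac{736726}{95}$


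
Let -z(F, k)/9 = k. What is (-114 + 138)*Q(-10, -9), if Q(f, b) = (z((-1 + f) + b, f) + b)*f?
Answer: -19440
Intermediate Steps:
z(F, k) = -9*k
Q(f, b) = f*(b - 9*f) (Q(f, b) = (-9*f + b)*f = (b - 9*f)*f = f*(b - 9*f))
(-114 + 138)*Q(-10, -9) = (-114 + 138)*(-10*(-9 - 9*(-10))) = 24*(-10*(-9 + 90)) = 24*(-10*81) = 24*(-810) = -19440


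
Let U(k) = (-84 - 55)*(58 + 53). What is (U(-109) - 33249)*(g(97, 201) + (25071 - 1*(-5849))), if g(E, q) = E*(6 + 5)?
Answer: -1557063186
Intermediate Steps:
U(k) = -15429 (U(k) = -139*111 = -15429)
g(E, q) = 11*E (g(E, q) = E*11 = 11*E)
(U(-109) - 33249)*(g(97, 201) + (25071 - 1*(-5849))) = (-15429 - 33249)*(11*97 + (25071 - 1*(-5849))) = -48678*(1067 + (25071 + 5849)) = -48678*(1067 + 30920) = -48678*31987 = -1557063186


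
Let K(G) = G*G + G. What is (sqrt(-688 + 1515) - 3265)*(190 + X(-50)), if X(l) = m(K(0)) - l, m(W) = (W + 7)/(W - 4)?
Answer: -3111545/4 + 953*sqrt(827)/4 ≈ -7.7104e+5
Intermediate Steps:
K(G) = G + G**2 (K(G) = G**2 + G = G + G**2)
m(W) = (7 + W)/(-4 + W)
X(l) = -7/4 - l (X(l) = (7 + 0*(1 + 0))/(-4 + 0*(1 + 0)) - l = (7 + 0*1)/(-4 + 0*1) - l = (7 + 0)/(-4 + 0) - l = 7/(-4) - l = -1/4*7 - l = -7/4 - l)
(sqrt(-688 + 1515) - 3265)*(190 + X(-50)) = (sqrt(-688 + 1515) - 3265)*(190 + (-7/4 - 1*(-50))) = (sqrt(827) - 3265)*(190 + (-7/4 + 50)) = (-3265 + sqrt(827))*(190 + 193/4) = (-3265 + sqrt(827))*(953/4) = -3111545/4 + 953*sqrt(827)/4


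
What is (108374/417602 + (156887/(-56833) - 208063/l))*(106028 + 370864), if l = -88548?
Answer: -6316320635803857549/87565022992307 ≈ -72133.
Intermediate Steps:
(108374/417602 + (156887/(-56833) - 208063/l))*(106028 + 370864) = (108374/417602 + (156887/(-56833) - 208063/(-88548)))*(106028 + 370864) = (108374*(1/417602) + (156887*(-1/56833) - 208063*(-1/88548)))*476892 = (54187/208801 + (-156887/56833 + 208063/88548))*476892 = (54187/208801 - 2067185597/5032448484)*476892 = -158937133836689/1050780275907684*476892 = -6316320635803857549/87565022992307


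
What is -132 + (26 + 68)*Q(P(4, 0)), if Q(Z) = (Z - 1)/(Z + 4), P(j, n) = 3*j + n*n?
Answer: -539/8 ≈ -67.375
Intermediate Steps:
P(j, n) = n² + 3*j (P(j, n) = 3*j + n² = n² + 3*j)
Q(Z) = (-1 + Z)/(4 + Z)
-132 + (26 + 68)*Q(P(4, 0)) = -132 + (26 + 68)*((-1 + (0² + 3*4))/(4 + (0² + 3*4))) = -132 + 94*((-1 + (0 + 12))/(4 + (0 + 12))) = -132 + 94*((-1 + 12)/(4 + 12)) = -132 + 94*(11/16) = -132 + 517/8 = -539/8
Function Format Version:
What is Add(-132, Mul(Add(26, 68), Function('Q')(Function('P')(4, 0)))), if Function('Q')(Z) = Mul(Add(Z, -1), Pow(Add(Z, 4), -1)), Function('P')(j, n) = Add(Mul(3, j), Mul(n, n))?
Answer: Rational(-539, 8) ≈ -67.375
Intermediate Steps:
Function('P')(j, n) = Add(Pow(n, 2), Mul(3, j)) (Function('P')(j, n) = Add(Mul(3, j), Pow(n, 2)) = Add(Pow(n, 2), Mul(3, j)))
Function('Q')(Z) = Mul(Pow(Add(4, Z), -1), Add(-1, Z)) (Function('Q')(Z) = Mul(Add(-1, Z), Pow(Add(4, Z), -1)) = Mul(Pow(Add(4, Z), -1), Add(-1, Z)))
Add(-132, Mul(Add(26, 68), Function('Q')(Function('P')(4, 0)))) = Add(-132, Mul(Add(26, 68), Mul(Pow(Add(4, Add(Pow(0, 2), Mul(3, 4))), -1), Add(-1, Add(Pow(0, 2), Mul(3, 4)))))) = Add(-132, Mul(94, Mul(Pow(Add(4, Add(0, 12)), -1), Add(-1, Add(0, 12))))) = Add(-132, Mul(94, Mul(Pow(Add(4, 12), -1), Add(-1, 12)))) = Add(-132, Mul(94, Mul(Pow(16, -1), 11))) = Add(-132, Mul(94, Mul(Rational(1, 16), 11))) = Add(-132, Mul(94, Rational(11, 16))) = Add(-132, Rational(517, 8)) = Rational(-539, 8)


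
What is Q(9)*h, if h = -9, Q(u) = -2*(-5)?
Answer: -90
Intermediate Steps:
Q(u) = 10
Q(9)*h = 10*(-9) = -90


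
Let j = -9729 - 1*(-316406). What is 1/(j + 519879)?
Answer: 1/826556 ≈ 1.2098e-6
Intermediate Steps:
j = 306677 (j = -9729 + 316406 = 306677)
1/(j + 519879) = 1/(306677 + 519879) = 1/826556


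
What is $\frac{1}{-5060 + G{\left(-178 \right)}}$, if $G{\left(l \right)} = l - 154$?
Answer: $- \frac{1}{5392} \approx -0.00018546$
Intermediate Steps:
$G{\left(l \right)} = -154 + l$ ($G{\left(l \right)} = l - 154 = -154 + l$)
$\frac{1}{-5060 + G{\left(-178 \right)}} = \frac{1}{-5060 - 332} = \frac{1}{-5392} = - \frac{1}{5392}$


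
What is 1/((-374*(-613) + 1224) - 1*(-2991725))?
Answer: 1/3222211 ≈ 3.1035e-7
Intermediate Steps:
1/((-374*(-613) + 1224) - 1*(-2991725)) = 1/((229262 + 1224) + 2991725) = 1/(230486 + 2991725) = 1/3222211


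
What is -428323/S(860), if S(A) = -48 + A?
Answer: -61189/116 ≈ -527.49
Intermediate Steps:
-428323/S(860) = -428323/(-48 + 860) = -428323/812 = -428323*1/812 = -61189/116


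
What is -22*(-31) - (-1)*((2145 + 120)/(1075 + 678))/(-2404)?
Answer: 2874090319/4214212 ≈ 682.00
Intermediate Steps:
-22*(-31) - (-1)*((2145 + 120)/(1075 + 678))/(-2404) = 682 - (-1)*(2265/1753)*(-1/2404) = 682 - (-1)*(-2265)/4214212 = 682 - 1*2265/4214212 = 682 - 2265/4214212 = 2874090319/4214212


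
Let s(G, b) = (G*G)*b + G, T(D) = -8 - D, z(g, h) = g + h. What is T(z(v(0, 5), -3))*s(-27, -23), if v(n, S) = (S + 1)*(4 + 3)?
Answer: 789318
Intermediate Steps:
v(n, S) = 7 + 7*S (v(n, S) = (1 + S)*7 = 7 + 7*S)
s(G, b) = G + b*G² (s(G, b) = G²*b + G = b*G² + G = G + b*G²)
T(z(v(0, 5), -3))*s(-27, -23) = (-8 - ((7 + 7*5) - 3))*(-27*(1 - 27*(-23))) = (-8 - ((7 + 35) - 3))*(-27*(1 + 621)) = (-8 - (42 - 3))*(-27*622) = (-8 - 1*39)*(-16794) = (-8 - 39)*(-16794) = -47*(-16794) = 789318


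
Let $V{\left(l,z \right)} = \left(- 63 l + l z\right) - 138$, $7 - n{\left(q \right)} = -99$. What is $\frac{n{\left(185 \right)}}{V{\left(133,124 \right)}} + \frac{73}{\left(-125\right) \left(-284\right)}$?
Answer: $\frac{173807}{11324500} \approx 0.015348$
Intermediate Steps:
$n{\left(q \right)} = 106$ ($n{\left(q \right)} = 7 - -99 = 7 + 99 = 106$)
$V{\left(l,z \right)} = -138 - 63 l + l z$
$\frac{n{\left(185 \right)}}{V{\left(133,124 \right)}} + \frac{73}{\left(-125\right) \left(-284\right)} = \frac{106}{-138 - 8379 + 133 \cdot 124} + \frac{73}{\left(-125\right) \left(-284\right)} = \frac{106}{-138 - 8379 + 16492} + \frac{73}{35500} = \frac{106}{7975} + 73 \cdot \frac{1}{35500} = 106 \cdot \frac{1}{7975} + \frac{73}{35500} = \frac{106}{7975} + \frac{73}{35500} = \frac{173807}{11324500}$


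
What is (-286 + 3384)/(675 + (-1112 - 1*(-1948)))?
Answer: 3098/1511 ≈ 2.0503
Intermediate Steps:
(-286 + 3384)/(675 + (-1112 - 1*(-1948))) = 3098/(675 + (-1112 + 1948)) = 3098/(675 + 836) = 3098/1511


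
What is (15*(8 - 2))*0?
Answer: 0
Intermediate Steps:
(15*(8 - 2))*0 = (15*6)*0 = 90*0 = 0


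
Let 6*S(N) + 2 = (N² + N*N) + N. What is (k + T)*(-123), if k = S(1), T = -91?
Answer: 22345/2 ≈ 11173.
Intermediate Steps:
S(N) = -⅓ + N²/3 + N/6 (S(N) = -⅓ + ((N² + N*N) + N)/6 = -⅓ + ((N² + N²) + N)/6 = -⅓ + (2*N² + N)/6 = -⅓ + (N + 2*N²)/6 = -⅓ + (N²/3 + N/6) = -⅓ + N²/3 + N/6)
k = ⅙ (k = -⅓ + (⅓)*1² + (⅙)*1 = -⅓ + (⅓)*1 + ⅙ = -⅓ + ⅓ + ⅙ = ⅙ ≈ 0.16667)
(k + T)*(-123) = (⅙ - 91)*(-123) = -545/6*(-123) = 22345/2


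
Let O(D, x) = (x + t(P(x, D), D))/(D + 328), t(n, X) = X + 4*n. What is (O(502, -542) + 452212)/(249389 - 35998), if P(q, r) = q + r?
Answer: 37533576/17711453 ≈ 2.1192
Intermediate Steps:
O(D, x) = (5*D + 5*x)/(328 + D) (O(D, x) = (x + (D + 4*(x + D)))/(D + 328) = (x + (D + 4*(D + x)))/(328 + D) = (x + (D + (4*D + 4*x)))/(328 + D) = (x + (4*x + 5*D))/(328 + D) = (5*D + 5*x)/(328 + D))
(O(502, -542) + 452212)/(249389 - 35998) = (5*(502 - 542)/(328 + 502) + 452212)/(249389 - 35998) = (5*(-40)/830 + 452212)/213391 = (5*(1/830)*(-40) + 452212)*(1/213391) = (-20/83 + 452212)*(1/213391) = (37533576/83)*(1/213391) = 37533576/17711453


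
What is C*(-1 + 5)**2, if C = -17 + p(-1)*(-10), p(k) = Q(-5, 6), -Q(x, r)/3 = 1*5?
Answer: 2128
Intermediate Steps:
Q(x, r) = -15 (Q(x, r) = -3*5 = -15)
p(k) = -15
C = 133 (C = -17 - 15*(-10) = -17 + 150 = 133)
C*(-1 + 5)**2 = 133*(-1 + 5)**2 = 133*4**2 = 133*16 = 2128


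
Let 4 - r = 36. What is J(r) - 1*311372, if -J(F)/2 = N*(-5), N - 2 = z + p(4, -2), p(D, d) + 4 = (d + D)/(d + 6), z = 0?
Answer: -311387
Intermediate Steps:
r = -32 (r = 4 - 1*36 = 4 - 36 = -32)
p(D, d) = -4 + (D + d)/(6 + d) (p(D, d) = -4 + (d + D)/(d + 6) = -4 + (D + d)/(6 + d))
N = -3/2 (N = 2 + (0 + (-24 + 4 - 3*(-2))/(6 - 2)) = 2 + (0 + (-24 + 4 + 6)/4) = 2 + (0 + (¼)*(-14)) = 2 + (0 - 7/2) = 2 - 7/2 = -3/2 ≈ -1.5000)
J(F) = -15 (J(F) = -(-3)*(-5) = -2*15/2 = -15)
J(r) - 1*311372 = -15 - 1*311372 = -15 - 311372 = -311387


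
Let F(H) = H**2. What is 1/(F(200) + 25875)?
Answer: 1/65875 ≈ 1.5180e-5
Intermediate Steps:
1/(F(200) + 25875) = 1/(200**2 + 25875) = 1/(40000 + 25875) = 1/65875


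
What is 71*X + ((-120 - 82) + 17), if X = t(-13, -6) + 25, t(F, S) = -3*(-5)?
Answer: 2655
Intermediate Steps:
t(F, S) = 15
X = 40 (X = 15 + 25 = 40)
71*X + ((-120 - 82) + 17) = 71*40 + ((-120 - 82) + 17) = 2840 + (-202 + 17) = 2840 - 185 = 2655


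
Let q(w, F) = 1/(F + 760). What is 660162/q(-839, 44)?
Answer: 530770248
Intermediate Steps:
q(w, F) = 1/(760 + F)
660162/q(-839, 44) = 660162/(1/(760 + 44)) = 660162/(1/804) = 660162*804 = 530770248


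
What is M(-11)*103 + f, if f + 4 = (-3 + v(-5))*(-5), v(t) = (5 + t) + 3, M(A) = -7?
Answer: -725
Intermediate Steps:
v(t) = 8 + t
f = -4 (f = -4 + (-3 + (8 - 5))*(-5) = -4 + (-3 + 3)*(-5) = -4 + 0*(-5) = -4 + 0 = -4)
M(-11)*103 + f = -7*103 - 4 = -721 - 4 = -725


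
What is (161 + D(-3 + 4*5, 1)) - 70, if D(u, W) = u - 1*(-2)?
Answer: 110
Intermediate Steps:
D(u, W) = 2 + u (D(u, W) = u + 2 = 2 + u)
(161 + D(-3 + 4*5, 1)) - 70 = (161 + (2 + (-3 + 4*5))) - 70 = (161 + (2 + (-3 + 20))) - 70 = (161 + (2 + 17)) - 70 = (161 + 19) - 70 = 180 - 70 = 110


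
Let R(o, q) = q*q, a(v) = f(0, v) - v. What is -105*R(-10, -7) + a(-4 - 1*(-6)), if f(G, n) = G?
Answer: -5147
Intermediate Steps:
a(v) = -v (a(v) = 0 - v = -v)
R(o, q) = q²
-105*R(-10, -7) + a(-4 - 1*(-6)) = -105*(-7)² - (-4 - 1*(-6)) = -105*49 - (-4 + 6) = -5145 - 1*2 = -5145 - 2 = -5147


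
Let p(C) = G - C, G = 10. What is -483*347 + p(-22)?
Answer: -167569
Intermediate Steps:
p(C) = 10 - C
-483*347 + p(-22) = -483*347 + (10 - 1*(-22)) = -167601 + (10 + 22) = -167601 + 32 = -167569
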